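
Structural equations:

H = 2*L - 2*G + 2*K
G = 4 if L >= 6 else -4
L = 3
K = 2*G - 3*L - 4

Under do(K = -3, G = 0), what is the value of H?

The joint intervention fixes K = -3, G = 0, removing each variable's own equation.
H = 2*L - 2*G + 2*K  [with L=3, G=0, K=-3]  = 0

0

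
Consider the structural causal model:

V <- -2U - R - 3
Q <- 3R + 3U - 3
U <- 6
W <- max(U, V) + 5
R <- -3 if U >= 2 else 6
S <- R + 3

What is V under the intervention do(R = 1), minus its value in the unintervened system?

-4

The intervention breaks the incoming arrows to R: R <- -3 if U >= 2 else 6 no longer applies, and R = 1.
V = -2U - R - 3  [with U=6, R=1]  = -16
Without intervention: R = -3 if U >= 2 else 6  [with U=6]  = -3; V = -2U - R - 3  [with U=6, R=-3]  = -12.
Change = -16 − (-12) = -4.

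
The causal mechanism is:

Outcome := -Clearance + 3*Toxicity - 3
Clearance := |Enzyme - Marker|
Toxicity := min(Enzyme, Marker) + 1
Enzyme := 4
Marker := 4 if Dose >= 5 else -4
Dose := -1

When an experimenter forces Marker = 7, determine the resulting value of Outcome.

The intervention breaks the incoming arrows to Marker: Marker := 4 if Dose >= 5 else -4 no longer applies, and Marker = 7.
Toxicity = min(Enzyme, Marker) + 1  [with Enzyme=4, Marker=7]  = 5
Clearance = |Enzyme - Marker|  [with Enzyme=4, Marker=7]  = 3
Outcome = -Clearance + 3*Toxicity - 3  [with Clearance=3, Toxicity=5]  = 9

9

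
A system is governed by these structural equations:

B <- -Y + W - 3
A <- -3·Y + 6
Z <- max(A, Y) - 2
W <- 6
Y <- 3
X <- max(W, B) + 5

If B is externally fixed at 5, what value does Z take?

The intervention breaks the incoming arrows to B: B <- -Y + W - 3 no longer applies, and B = 5.
No directed path runs from B to Z, so Z keeps its natural value.
A = -3·Y + 6  [with Y=3]  = -3
Z = max(A, Y) - 2  [with A=-3, Y=3]  = 1

1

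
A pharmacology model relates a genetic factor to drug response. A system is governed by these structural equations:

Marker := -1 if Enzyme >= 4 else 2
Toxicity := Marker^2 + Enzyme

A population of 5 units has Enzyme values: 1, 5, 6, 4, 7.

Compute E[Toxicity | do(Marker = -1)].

5.6

Every unit gets Marker=-1 under the intervention. Toxicity values become 2, 6, 7, 5, 8; E[Toxicity|do(Marker=-1)] = 5.6.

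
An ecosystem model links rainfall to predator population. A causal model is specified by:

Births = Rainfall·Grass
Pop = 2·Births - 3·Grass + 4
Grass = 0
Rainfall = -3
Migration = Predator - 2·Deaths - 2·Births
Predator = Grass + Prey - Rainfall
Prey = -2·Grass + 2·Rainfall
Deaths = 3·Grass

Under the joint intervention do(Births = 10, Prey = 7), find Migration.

The joint intervention fixes Births = 10, Prey = 7, removing each variable's own equation.
Predator = Grass + Prey - Rainfall  [with Grass=0, Prey=7, Rainfall=-3]  = 10
Deaths = 3·Grass  [with Grass=0]  = 0
Migration = Predator - 2·Deaths - 2·Births  [with Predator=10, Deaths=0, Births=10]  = -10

-10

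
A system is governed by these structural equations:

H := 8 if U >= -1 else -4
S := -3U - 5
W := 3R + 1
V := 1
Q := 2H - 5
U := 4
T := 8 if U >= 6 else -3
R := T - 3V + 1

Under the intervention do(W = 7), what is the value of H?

8

The intervention breaks the incoming arrows to W: W := 3R + 1 no longer applies, and W = 7.
Since H is not a descendant of the intervened variable, it is unaffected.
H = 8 if U >= -1 else -4  [with U=4]  = 8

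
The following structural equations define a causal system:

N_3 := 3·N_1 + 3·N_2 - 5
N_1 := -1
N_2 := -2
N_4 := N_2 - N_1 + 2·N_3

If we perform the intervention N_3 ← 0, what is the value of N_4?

-1

The intervention breaks the incoming arrows to N_3: N_3 := 3·N_1 + 3·N_2 - 5 no longer applies, and N_3 = 0.
N_4 = N_2 - N_1 + 2·N_3  [with N_2=-2, N_1=-1, N_3=0]  = -1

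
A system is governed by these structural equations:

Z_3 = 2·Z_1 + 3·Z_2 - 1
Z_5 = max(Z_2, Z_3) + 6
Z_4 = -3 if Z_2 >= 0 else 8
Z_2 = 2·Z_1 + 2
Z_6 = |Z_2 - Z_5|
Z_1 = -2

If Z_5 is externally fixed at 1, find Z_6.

The intervention breaks the incoming arrows to Z_5: Z_5 = max(Z_2, Z_3) + 6 no longer applies, and Z_5 = 1.
Z_2 = 2·Z_1 + 2  [with Z_1=-2]  = -2
Z_6 = |Z_2 - Z_5|  [with Z_2=-2, Z_5=1]  = 3

3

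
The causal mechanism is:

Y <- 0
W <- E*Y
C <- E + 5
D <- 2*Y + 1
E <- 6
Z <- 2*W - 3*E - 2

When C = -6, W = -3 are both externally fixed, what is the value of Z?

-26

Setting C = -6, W = -3 by intervention discards those variables' equations.
Z = 2*W - 3*E - 2  [with W=-3, E=6]  = -26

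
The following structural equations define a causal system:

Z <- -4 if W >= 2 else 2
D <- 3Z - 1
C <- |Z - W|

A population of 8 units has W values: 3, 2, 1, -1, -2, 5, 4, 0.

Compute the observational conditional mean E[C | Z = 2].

Observing Z=2 restricts to units where Z's equation naturally yields 2: W ∈ {1, -1, -2, 0}. In that subpopulation C = 1, 3, 4, 2, mean 2.5.

2.5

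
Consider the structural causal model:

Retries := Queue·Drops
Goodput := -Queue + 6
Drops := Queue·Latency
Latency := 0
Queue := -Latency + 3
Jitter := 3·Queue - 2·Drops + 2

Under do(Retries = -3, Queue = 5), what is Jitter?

The joint intervention fixes Retries = -3, Queue = 5, removing each variable's own equation.
Drops = Queue·Latency  [with Queue=5, Latency=0]  = 0
Jitter = 3·Queue - 2·Drops + 2  [with Queue=5, Drops=0]  = 17

17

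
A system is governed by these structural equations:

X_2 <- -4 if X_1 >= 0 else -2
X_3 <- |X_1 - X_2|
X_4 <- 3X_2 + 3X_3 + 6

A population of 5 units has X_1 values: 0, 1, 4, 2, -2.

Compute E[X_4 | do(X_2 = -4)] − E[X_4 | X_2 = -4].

-2.25

do(X_2=-4) breaks X_2's dependence on X_1. With X_2=-4 fixed, X_4 across the units is 6, 9, 18, 12, 0, mean 9.
Observing X_2=-4 restricts to units where X_2's equation naturally yields -4: X_1 ∈ {0, 1, 4, 2}. In that subpopulation X_4 = 6, 9, 18, 12, mean 11.25.
Difference = 9 − 11.25 = -2.25.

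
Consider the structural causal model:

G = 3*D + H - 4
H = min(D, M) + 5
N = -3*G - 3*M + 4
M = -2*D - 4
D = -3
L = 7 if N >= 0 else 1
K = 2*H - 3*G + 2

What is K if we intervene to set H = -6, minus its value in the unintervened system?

8

do(H=-6) replaces the equation H = min(D, M) + 5 with the constant H = -6.
G = 3*D + H - 4  [with D=-3, H=-6]  = -19
K = 2*H - 3*G + 2  [with H=-6, G=-19]  = 47
Without intervention: M = -2*D - 4  [with D=-3]  = 2; H = min(D, M) + 5  [with D=-3, M=2]  = 2; G = 3*D + H - 4  [with D=-3, H=2]  = -11; K = 2*H - 3*G + 2  [with H=2, G=-11]  = 39.
Change = 47 − 39 = 8.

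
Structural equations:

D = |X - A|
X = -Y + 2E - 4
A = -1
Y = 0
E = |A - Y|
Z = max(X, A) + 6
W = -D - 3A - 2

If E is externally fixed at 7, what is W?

-10

The intervention breaks the incoming arrows to E: E = |A - Y| no longer applies, and E = 7.
X = -Y + 2E - 4  [with Y=0, E=7]  = 10
D = |X - A|  [with X=10, A=-1]  = 11
W = -D - 3A - 2  [with D=11, A=-1]  = -10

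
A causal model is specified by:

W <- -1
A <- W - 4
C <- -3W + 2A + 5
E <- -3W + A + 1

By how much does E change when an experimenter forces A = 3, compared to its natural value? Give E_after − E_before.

8

Under do(A=3), the mechanism A <- W - 4 is discarded; A is fixed at 3.
E = -3W + A + 1  [with W=-1, A=3]  = 7
Without intervention: A = W - 4  [with W=-1]  = -5; E = -3W + A + 1  [with W=-1, A=-5]  = -1.
Change = 7 − (-1) = 8.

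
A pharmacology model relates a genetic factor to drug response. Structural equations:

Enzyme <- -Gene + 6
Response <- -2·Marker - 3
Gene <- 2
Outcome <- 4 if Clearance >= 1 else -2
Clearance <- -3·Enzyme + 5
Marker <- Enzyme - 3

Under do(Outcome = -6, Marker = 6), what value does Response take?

-15

Under do(Outcome = -6, Marker = 6), each intervened variable's structural equation is replaced by its fixed value.
Response = -2·Marker - 3  [with Marker=6]  = -15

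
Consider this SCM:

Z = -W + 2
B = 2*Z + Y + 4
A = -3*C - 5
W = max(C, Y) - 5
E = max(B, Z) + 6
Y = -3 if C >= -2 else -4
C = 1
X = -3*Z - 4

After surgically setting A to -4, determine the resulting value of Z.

Under do(A=-4), the mechanism A = -3*C - 5 is discarded; A is fixed at -4.
Since Z is not a descendant of the intervened variable, it is unaffected.
Y = -3 if C >= -2 else -4  [with C=1]  = -3
W = max(C, Y) - 5  [with C=1, Y=-3]  = -4
Z = -W + 2  [with W=-4]  = 6

6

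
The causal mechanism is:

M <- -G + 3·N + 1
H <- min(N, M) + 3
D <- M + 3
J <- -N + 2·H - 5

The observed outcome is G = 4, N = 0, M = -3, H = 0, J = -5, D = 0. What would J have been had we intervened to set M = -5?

-9

do(M=-5) replaces the equation M <- -G + 3·N + 1 with the constant M = -5.
H = min(N, M) + 3  [with N=0, M=-5]  = -2
J = -N + 2·H - 5  [with N=0, H=-2]  = -9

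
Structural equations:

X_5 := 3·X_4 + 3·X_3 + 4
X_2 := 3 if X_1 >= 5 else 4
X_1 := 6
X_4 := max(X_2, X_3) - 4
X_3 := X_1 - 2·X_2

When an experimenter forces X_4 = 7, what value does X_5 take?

Intervening sets X_4 = 7 and removes its equation (X_4 := max(X_2, X_3) - 4).
X_2 = 3 if X_1 >= 5 else 4  [with X_1=6]  = 3
X_3 = X_1 - 2·X_2  [with X_1=6, X_2=3]  = 0
X_5 = 3·X_4 + 3·X_3 + 4  [with X_4=7, X_3=0]  = 25

25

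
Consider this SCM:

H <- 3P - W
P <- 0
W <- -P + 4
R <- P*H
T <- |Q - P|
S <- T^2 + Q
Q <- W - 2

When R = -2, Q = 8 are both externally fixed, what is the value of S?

72

Setting R = -2, Q = 8 by intervention discards those variables' equations.
T = |Q - P|  [with Q=8, P=0]  = 8
S = T^2 + Q  [with T=8, Q=8]  = 72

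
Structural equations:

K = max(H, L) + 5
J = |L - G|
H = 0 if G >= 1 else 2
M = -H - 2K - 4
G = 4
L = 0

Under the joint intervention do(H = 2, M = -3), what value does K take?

7

The joint intervention fixes H = 2, M = -3, removing each variable's own equation.
K = max(H, L) + 5  [with H=2, L=0]  = 7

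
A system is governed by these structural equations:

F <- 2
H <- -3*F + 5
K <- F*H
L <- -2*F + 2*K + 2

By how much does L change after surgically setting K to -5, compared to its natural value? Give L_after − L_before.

-6

The intervention breaks the incoming arrows to K: K <- F*H no longer applies, and K = -5.
L = -2*F + 2*K + 2  [with F=2, K=-5]  = -12
Without intervention: H = -3*F + 5  [with F=2]  = -1; K = F*H  [with F=2, H=-1]  = -2; L = -2*F + 2*K + 2  [with F=2, K=-2]  = -6.
Change = -12 − (-6) = -6.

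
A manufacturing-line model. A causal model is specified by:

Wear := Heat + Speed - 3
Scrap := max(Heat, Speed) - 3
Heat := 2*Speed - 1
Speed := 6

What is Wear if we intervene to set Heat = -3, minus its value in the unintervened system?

-14

The intervention breaks the incoming arrows to Heat: Heat := 2*Speed - 1 no longer applies, and Heat = -3.
Wear = Heat + Speed - 3  [with Heat=-3, Speed=6]  = 0
Without intervention: Heat = 2*Speed - 1  [with Speed=6]  = 11; Wear = Heat + Speed - 3  [with Heat=11, Speed=6]  = 14.
Change = 0 − 14 = -14.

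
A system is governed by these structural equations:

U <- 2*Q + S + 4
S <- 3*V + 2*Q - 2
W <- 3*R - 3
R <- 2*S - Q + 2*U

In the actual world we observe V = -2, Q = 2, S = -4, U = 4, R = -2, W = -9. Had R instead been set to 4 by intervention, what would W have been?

The intervention breaks the incoming arrows to R: R <- 2*S - Q + 2*U no longer applies, and R = 4.
W = 3*R - 3  [with R=4]  = 9

9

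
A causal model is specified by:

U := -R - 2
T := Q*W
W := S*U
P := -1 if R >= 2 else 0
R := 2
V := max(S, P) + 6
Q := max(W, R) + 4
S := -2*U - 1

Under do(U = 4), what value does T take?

Under do(U=4), the mechanism U := -R - 2 is discarded; U is fixed at 4.
S = -2*U - 1  [with U=4]  = -9
W = S*U  [with S=-9, U=4]  = -36
Q = max(W, R) + 4  [with W=-36, R=2]  = 6
T = Q*W  [with Q=6, W=-36]  = -216

-216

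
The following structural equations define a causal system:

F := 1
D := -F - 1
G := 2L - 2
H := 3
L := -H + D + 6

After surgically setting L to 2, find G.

2

Intervening sets L = 2 and removes its equation (L := -H + D + 6).
G = 2L - 2  [with L=2]  = 2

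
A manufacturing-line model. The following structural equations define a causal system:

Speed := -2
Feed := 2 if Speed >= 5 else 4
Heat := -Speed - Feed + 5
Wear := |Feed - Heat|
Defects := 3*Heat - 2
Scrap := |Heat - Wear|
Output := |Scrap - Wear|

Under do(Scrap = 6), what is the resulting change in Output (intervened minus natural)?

4

Intervening sets Scrap = 6 and removes its equation (Scrap := |Heat - Wear|).
Feed = 2 if Speed >= 5 else 4  [with Speed=-2]  = 4
Heat = -Speed - Feed + 5  [with Speed=-2, Feed=4]  = 3
Wear = |Feed - Heat|  [with Feed=4, Heat=3]  = 1
Output = |Scrap - Wear|  [with Scrap=6, Wear=1]  = 5
Without intervention: Feed = 2 if Speed >= 5 else 4  [with Speed=-2]  = 4; Heat = -Speed - Feed + 5  [with Speed=-2, Feed=4]  = 3; Wear = |Feed - Heat|  [with Feed=4, Heat=3]  = 1; Scrap = |Heat - Wear|  [with Heat=3, Wear=1]  = 2; Output = |Scrap - Wear|  [with Scrap=2, Wear=1]  = 1.
Change = 5 − 1 = 4.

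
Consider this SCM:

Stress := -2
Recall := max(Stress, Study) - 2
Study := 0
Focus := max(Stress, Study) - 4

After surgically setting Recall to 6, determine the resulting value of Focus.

Under do(Recall=6), the mechanism Recall := max(Stress, Study) - 2 is discarded; Recall is fixed at 6.
Since Focus is not a descendant of the intervened variable, it is unaffected.
Focus = max(Stress, Study) - 4  [with Stress=-2, Study=0]  = -4

-4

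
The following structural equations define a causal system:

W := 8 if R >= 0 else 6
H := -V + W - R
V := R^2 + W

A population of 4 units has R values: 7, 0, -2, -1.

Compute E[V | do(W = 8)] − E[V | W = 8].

-11

The intervention sets W=8 in all 4 units regardless of R. Recomputing V per unit gives 57, 8, 12, 9; average 21.5.
Conditioning on W=8 selects the 2 unit(s) with R ∈ {7, 0}. Their V values: 57, 8. Mean = 32.5.
Difference = 21.5 − 32.5 = -11.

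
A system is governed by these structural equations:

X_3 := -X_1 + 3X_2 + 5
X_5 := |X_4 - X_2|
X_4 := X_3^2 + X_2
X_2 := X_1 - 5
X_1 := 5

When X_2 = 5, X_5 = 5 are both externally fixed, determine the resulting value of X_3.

15

Under do(X_2 = 5, X_5 = 5), each intervened variable's structural equation is replaced by its fixed value.
X_3 = -X_1 + 3X_2 + 5  [with X_1=5, X_2=5]  = 15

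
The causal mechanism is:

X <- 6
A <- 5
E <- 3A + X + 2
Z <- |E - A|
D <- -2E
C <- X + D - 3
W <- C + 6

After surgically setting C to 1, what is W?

7

Intervening sets C = 1 and removes its equation (C <- X + D - 3).
W = C + 6  [with C=1]  = 7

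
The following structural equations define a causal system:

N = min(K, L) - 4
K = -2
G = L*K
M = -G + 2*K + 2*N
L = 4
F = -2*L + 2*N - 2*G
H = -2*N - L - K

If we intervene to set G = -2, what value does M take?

-14

do(G=-2) replaces the equation G = L*K with the constant G = -2.
N = min(K, L) - 4  [with K=-2, L=4]  = -6
M = -G + 2*K + 2*N  [with G=-2, K=-2, N=-6]  = -14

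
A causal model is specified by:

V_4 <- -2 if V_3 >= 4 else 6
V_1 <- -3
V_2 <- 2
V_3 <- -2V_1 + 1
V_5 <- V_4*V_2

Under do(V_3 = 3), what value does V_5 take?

do(V_3=3) replaces the equation V_3 <- -2V_1 + 1 with the constant V_3 = 3.
V_4 = -2 if V_3 >= 4 else 6  [with V_3=3]  = 6
V_5 = V_4*V_2  [with V_4=6, V_2=2]  = 12

12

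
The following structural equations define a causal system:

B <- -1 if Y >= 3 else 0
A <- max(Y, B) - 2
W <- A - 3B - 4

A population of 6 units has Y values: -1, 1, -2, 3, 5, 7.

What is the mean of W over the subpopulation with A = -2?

E[W|A=-2] averages over only the 2 units with A=-2 (Y = -1, -2): W = -6, -6, mean -6.

-6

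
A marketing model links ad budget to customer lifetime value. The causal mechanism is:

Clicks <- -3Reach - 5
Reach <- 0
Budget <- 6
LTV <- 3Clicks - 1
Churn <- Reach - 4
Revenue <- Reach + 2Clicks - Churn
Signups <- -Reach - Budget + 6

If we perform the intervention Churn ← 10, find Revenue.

-20

The intervention breaks the incoming arrows to Churn: Churn <- Reach - 4 no longer applies, and Churn = 10.
Clicks = -3Reach - 5  [with Reach=0]  = -5
Revenue = Reach + 2Clicks - Churn  [with Reach=0, Clicks=-5, Churn=10]  = -20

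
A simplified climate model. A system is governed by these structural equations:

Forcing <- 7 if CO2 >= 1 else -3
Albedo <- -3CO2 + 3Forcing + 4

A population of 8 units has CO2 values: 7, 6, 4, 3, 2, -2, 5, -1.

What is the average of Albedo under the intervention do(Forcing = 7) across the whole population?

do(Forcing=7) breaks Forcing's dependence on CO2. With Forcing=7 fixed, Albedo across the units is 4, 7, 13, 16, 19, 31, 10, 28, mean 16.

16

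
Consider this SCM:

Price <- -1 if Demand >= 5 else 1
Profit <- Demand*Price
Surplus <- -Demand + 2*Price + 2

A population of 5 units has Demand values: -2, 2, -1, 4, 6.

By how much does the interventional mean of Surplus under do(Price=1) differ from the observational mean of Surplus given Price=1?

Every unit gets Price=1 under the intervention. Surplus values become 6, 2, 5, 0, -2; E[Surplus|do(Price=1)] = 2.2.
E[Surplus|Price=1] averages over only the 4 units with Price=1 (Demand = -2, 2, -1, 4): Surplus = 6, 2, 5, 0, mean 3.25.
Difference = 2.2 − 3.25 = -1.05.

-1.05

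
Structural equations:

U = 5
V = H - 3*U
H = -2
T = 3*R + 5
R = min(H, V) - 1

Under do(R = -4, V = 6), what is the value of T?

-7

The joint intervention fixes R = -4, V = 6, removing each variable's own equation.
T = 3*R + 5  [with R=-4]  = -7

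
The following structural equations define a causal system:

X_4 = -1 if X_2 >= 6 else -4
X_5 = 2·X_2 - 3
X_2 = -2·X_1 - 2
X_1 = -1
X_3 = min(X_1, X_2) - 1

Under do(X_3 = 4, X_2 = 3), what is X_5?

Setting X_3 = 4, X_2 = 3 by intervention discards those variables' equations.
X_5 = 2·X_2 - 3  [with X_2=3]  = 3

3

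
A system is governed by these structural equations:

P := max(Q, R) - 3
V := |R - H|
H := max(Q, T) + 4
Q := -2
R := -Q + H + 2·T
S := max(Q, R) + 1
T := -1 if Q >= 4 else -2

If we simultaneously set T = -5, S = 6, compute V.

Under do(T = -5, S = 6), each intervened variable's structural equation is replaced by its fixed value.
H = max(Q, T) + 4  [with Q=-2, T=-5]  = 2
R = -Q + H + 2·T  [with Q=-2, H=2, T=-5]  = -6
V = |R - H|  [with R=-6, H=2]  = 8

8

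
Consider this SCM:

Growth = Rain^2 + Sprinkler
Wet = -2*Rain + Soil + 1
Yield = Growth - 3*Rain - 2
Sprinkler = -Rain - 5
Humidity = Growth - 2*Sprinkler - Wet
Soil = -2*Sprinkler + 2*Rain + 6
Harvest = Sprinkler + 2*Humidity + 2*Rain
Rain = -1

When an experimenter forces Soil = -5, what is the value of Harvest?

8

The intervention breaks the incoming arrows to Soil: Soil = -2*Sprinkler + 2*Rain + 6 no longer applies, and Soil = -5.
Sprinkler = -Rain - 5  [with Rain=-1]  = -4
Wet = -2*Rain + Soil + 1  [with Rain=-1, Soil=-5]  = -2
Growth = Rain^2 + Sprinkler  [with Rain=-1, Sprinkler=-4]  = -3
Humidity = Growth - 2*Sprinkler - Wet  [with Growth=-3, Sprinkler=-4, Wet=-2]  = 7
Harvest = Sprinkler + 2*Humidity + 2*Rain  [with Sprinkler=-4, Humidity=7, Rain=-1]  = 8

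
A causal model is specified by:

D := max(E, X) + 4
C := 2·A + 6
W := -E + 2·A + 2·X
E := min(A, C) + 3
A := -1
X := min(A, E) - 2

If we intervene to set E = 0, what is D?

The intervention breaks the incoming arrows to E: E := min(A, C) + 3 no longer applies, and E = 0.
X = min(A, E) - 2  [with A=-1, E=0]  = -3
D = max(E, X) + 4  [with E=0, X=-3]  = 4

4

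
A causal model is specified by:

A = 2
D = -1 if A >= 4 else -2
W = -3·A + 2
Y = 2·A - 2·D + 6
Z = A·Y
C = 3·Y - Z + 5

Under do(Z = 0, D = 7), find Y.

Setting Z = 0, D = 7 by intervention discards those variables' equations.
Y = 2·A - 2·D + 6  [with A=2, D=7]  = -4

-4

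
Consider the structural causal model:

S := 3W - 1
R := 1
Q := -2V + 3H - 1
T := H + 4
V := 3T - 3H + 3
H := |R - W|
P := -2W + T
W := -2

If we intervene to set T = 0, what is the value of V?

-6

Intervening sets T = 0 and removes its equation (T := H + 4).
H = |R - W|  [with R=1, W=-2]  = 3
V = 3T - 3H + 3  [with T=0, H=3]  = -6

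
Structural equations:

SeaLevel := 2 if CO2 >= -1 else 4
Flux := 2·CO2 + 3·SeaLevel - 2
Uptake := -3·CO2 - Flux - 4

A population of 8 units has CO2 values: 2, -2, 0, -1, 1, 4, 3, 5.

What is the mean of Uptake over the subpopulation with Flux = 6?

Observing Flux=6 restricts to units where Flux's equation naturally yields 6: CO2 ∈ {-2, 1}. In that subpopulation Uptake = -4, -13, mean -8.5.

-8.5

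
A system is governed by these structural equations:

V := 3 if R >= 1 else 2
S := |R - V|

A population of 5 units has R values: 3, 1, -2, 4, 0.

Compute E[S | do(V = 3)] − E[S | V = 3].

The intervention sets V=3 in all 5 units regardless of R. Recomputing S per unit gives 0, 2, 5, 1, 3; average 2.2.
Observing V=3 restricts to units where V's equation naturally yields 3: R ∈ {3, 1, 4}. In that subpopulation S = 0, 2, 1, mean 1.
Difference = 2.2 − 1 = 1.2.

1.2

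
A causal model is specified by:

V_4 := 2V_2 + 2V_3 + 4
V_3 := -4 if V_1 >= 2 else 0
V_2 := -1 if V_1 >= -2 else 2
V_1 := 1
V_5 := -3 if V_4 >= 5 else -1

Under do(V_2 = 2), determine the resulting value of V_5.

do(V_2=2) replaces the equation V_2 := -1 if V_1 >= -2 else 2 with the constant V_2 = 2.
V_3 = -4 if V_1 >= 2 else 0  [with V_1=1]  = 0
V_4 = 2V_2 + 2V_3 + 4  [with V_2=2, V_3=0]  = 8
V_5 = -3 if V_4 >= 5 else -1  [with V_4=8]  = -3

-3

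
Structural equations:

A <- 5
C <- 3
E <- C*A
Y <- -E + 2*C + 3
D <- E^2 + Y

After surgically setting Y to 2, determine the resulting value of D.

Intervening sets Y = 2 and removes its equation (Y <- -E + 2*C + 3).
E = C*A  [with C=3, A=5]  = 15
D = E^2 + Y  [with E=15, Y=2]  = 227

227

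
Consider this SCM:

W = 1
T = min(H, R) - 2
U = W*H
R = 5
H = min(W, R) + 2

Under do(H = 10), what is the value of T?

The intervention breaks the incoming arrows to H: H = min(W, R) + 2 no longer applies, and H = 10.
T = min(H, R) - 2  [with H=10, R=5]  = 3

3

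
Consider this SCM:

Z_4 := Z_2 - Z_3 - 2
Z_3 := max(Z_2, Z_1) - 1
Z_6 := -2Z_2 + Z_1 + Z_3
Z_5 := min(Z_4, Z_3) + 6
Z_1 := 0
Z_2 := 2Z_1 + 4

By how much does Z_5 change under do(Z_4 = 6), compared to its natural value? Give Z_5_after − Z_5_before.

4

Intervening sets Z_4 = 6 and removes its equation (Z_4 := Z_2 - Z_3 - 2).
Z_2 = 2Z_1 + 4  [with Z_1=0]  = 4
Z_3 = max(Z_2, Z_1) - 1  [with Z_2=4, Z_1=0]  = 3
Z_5 = min(Z_4, Z_3) + 6  [with Z_4=6, Z_3=3]  = 9
Without intervention: Z_2 = 2Z_1 + 4  [with Z_1=0]  = 4; Z_3 = max(Z_2, Z_1) - 1  [with Z_2=4, Z_1=0]  = 3; Z_4 = Z_2 - Z_3 - 2  [with Z_2=4, Z_3=3]  = -1; Z_5 = min(Z_4, Z_3) + 6  [with Z_4=-1, Z_3=3]  = 5.
Change = 9 − 5 = 4.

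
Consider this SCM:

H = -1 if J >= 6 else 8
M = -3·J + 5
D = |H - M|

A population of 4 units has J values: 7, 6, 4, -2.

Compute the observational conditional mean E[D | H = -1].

13.5

Observing H=-1 restricts to units where H's equation naturally yields -1: J ∈ {7, 6}. In that subpopulation D = 15, 12, mean 13.5.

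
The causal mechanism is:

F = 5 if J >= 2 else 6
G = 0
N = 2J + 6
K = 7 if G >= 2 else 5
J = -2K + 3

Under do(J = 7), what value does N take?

20

do(J=7) replaces the equation J = -2K + 3 with the constant J = 7.
N = 2J + 6  [with J=7]  = 20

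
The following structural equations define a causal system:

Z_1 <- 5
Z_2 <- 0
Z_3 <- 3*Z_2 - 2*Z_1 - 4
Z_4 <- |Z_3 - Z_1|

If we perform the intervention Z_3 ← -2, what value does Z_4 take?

The intervention breaks the incoming arrows to Z_3: Z_3 <- 3*Z_2 - 2*Z_1 - 4 no longer applies, and Z_3 = -2.
Z_4 = |Z_3 - Z_1|  [with Z_3=-2, Z_1=5]  = 7

7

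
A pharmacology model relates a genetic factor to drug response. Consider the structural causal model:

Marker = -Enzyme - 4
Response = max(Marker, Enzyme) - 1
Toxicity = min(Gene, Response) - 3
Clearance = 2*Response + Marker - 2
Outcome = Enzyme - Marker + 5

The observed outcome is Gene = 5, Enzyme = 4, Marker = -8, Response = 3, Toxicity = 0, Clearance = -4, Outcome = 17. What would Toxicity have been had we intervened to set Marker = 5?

1

do(Marker=5) replaces the equation Marker = -Enzyme - 4 with the constant Marker = 5.
Response = max(Marker, Enzyme) - 1  [with Marker=5, Enzyme=4]  = 4
Toxicity = min(Gene, Response) - 3  [with Gene=5, Response=4]  = 1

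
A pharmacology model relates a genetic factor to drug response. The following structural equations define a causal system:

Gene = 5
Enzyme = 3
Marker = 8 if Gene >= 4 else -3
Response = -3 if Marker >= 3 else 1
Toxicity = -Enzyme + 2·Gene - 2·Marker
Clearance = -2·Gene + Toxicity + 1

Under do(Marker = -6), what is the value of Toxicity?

19

do(Marker=-6) replaces the equation Marker = 8 if Gene >= 4 else -3 with the constant Marker = -6.
Toxicity = -Enzyme + 2·Gene - 2·Marker  [with Enzyme=3, Gene=5, Marker=-6]  = 19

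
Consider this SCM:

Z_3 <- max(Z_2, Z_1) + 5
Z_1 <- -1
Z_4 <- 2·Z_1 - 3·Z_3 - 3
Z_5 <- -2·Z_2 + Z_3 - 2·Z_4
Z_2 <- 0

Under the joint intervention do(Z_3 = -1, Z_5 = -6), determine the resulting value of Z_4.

The joint intervention fixes Z_3 = -1, Z_5 = -6, removing each variable's own equation.
Z_4 = 2·Z_1 - 3·Z_3 - 3  [with Z_1=-1, Z_3=-1]  = -2

-2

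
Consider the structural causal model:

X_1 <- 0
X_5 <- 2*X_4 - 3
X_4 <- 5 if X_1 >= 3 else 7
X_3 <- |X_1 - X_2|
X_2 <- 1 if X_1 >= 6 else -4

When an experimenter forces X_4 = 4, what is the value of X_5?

Intervening sets X_4 = 4 and removes its equation (X_4 <- 5 if X_1 >= 3 else 7).
X_5 = 2*X_4 - 3  [with X_4=4]  = 5

5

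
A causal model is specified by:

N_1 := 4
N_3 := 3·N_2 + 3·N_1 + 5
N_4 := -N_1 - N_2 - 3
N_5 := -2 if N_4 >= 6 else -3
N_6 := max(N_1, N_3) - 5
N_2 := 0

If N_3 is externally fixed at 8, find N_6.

3

The intervention breaks the incoming arrows to N_3: N_3 := 3·N_2 + 3·N_1 + 5 no longer applies, and N_3 = 8.
N_6 = max(N_1, N_3) - 5  [with N_1=4, N_3=8]  = 3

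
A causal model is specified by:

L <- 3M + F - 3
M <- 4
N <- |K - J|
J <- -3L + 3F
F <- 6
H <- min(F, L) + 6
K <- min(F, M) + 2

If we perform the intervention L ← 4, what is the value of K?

6

do(L=4) replaces the equation L <- 3M + F - 3 with the constant L = 4.
K is not downstream of the intervention, so its value is determined by the original equations.
K = min(F, M) + 2  [with F=6, M=4]  = 6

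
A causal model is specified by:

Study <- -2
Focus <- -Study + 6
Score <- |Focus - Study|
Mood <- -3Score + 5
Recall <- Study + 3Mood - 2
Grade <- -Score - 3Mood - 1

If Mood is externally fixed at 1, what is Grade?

-14

Under do(Mood=1), the mechanism Mood <- -3Score + 5 is discarded; Mood is fixed at 1.
Focus = -Study + 6  [with Study=-2]  = 8
Score = |Focus - Study|  [with Focus=8, Study=-2]  = 10
Grade = -Score - 3Mood - 1  [with Score=10, Mood=1]  = -14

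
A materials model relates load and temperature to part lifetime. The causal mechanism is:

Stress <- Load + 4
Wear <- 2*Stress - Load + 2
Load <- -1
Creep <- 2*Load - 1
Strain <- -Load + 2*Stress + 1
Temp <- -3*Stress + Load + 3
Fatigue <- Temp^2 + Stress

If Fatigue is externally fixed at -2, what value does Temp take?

Under do(Fatigue=-2), the mechanism Fatigue <- Temp^2 + Stress is discarded; Fatigue is fixed at -2.
Since Temp is not a descendant of the intervened variable, it is unaffected.
Stress = Load + 4  [with Load=-1]  = 3
Temp = -3*Stress + Load + 3  [with Stress=3, Load=-1]  = -7

-7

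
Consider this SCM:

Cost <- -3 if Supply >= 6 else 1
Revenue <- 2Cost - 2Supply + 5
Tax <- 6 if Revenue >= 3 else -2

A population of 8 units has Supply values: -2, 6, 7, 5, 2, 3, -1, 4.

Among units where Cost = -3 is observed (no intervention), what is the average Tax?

E[Tax|Cost=-3] averages over only the 2 units with Cost=-3 (Supply = 6, 7): Tax = -2, -2, mean -2.

-2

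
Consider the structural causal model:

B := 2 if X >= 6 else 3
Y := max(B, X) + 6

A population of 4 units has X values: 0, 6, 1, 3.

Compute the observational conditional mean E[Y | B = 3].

9

Conditioning on B=3 selects the 3 unit(s) with X ∈ {0, 1, 3}. Their Y values: 9, 9, 9. Mean = 9.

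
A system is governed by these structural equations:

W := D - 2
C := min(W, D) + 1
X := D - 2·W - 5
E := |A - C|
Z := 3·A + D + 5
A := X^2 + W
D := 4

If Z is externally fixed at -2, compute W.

do(Z=-2) replaces the equation Z := 3·A + D + 5 with the constant Z = -2.
W is not downstream of the intervention, so its value is determined by the original equations.
W = D - 2  [with D=4]  = 2

2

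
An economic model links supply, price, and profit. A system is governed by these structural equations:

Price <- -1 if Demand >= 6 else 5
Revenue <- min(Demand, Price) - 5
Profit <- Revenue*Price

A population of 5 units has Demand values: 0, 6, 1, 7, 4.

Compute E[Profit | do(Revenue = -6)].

do(Revenue=-6) breaks Revenue's dependence on Demand. With Revenue=-6 fixed, Profit across the units is -30, 6, -30, 6, -30, mean -15.6.

-15.6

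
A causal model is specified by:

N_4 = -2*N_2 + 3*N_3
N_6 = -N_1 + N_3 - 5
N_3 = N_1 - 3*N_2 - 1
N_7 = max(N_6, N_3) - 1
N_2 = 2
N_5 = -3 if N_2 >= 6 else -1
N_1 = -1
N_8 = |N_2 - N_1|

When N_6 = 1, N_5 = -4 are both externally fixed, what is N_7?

0

Setting N_6 = 1, N_5 = -4 by intervention discards those variables' equations.
N_3 = N_1 - 3*N_2 - 1  [with N_1=-1, N_2=2]  = -8
N_7 = max(N_6, N_3) - 1  [with N_6=1, N_3=-8]  = 0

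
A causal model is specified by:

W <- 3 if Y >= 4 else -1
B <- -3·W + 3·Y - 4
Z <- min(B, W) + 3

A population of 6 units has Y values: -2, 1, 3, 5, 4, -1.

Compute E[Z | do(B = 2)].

3

Every unit gets B=2 under the intervention. Z values become 2, 2, 2, 5, 5, 2; E[Z|do(B=2)] = 3.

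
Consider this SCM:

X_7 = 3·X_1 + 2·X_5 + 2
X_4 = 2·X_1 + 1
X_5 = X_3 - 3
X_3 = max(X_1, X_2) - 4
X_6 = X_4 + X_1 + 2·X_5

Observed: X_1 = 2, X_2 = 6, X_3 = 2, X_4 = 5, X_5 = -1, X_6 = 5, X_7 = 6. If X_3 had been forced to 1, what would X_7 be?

The intervention breaks the incoming arrows to X_3: X_3 = max(X_1, X_2) - 4 no longer applies, and X_3 = 1.
X_5 = X_3 - 3  [with X_3=1]  = -2
X_7 = 3·X_1 + 2·X_5 + 2  [with X_1=2, X_5=-2]  = 4

4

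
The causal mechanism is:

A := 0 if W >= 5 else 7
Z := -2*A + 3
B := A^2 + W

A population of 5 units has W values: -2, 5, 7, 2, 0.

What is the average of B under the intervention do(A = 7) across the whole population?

51.4

The intervention sets A=7 in all 5 units regardless of W. Recomputing B per unit gives 47, 54, 56, 51, 49; average 51.4.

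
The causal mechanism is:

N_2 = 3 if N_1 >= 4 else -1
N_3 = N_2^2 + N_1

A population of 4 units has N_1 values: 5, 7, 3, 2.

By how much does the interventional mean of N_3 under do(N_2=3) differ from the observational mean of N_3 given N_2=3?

The intervention sets N_2=3 in all 4 units regardless of N_1. Recomputing N_3 per unit gives 14, 16, 12, 11; average 13.25.
Conditioning on N_2=3 selects the 2 unit(s) with N_1 ∈ {5, 7}. Their N_3 values: 14, 16. Mean = 15.
Difference = 13.25 − 15 = -1.75.

-1.75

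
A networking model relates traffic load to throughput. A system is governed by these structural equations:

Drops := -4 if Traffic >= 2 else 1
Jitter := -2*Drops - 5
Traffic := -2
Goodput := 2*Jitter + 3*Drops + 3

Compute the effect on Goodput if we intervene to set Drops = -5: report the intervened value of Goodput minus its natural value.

6

Under do(Drops=-5), the mechanism Drops := -4 if Traffic >= 2 else 1 is discarded; Drops is fixed at -5.
Jitter = -2*Drops - 5  [with Drops=-5]  = 5
Goodput = 2*Jitter + 3*Drops + 3  [with Jitter=5, Drops=-5]  = -2
Without intervention: Drops = -4 if Traffic >= 2 else 1  [with Traffic=-2]  = 1; Jitter = -2*Drops - 5  [with Drops=1]  = -7; Goodput = 2*Jitter + 3*Drops + 3  [with Jitter=-7, Drops=1]  = -8.
Change = -2 − (-8) = 6.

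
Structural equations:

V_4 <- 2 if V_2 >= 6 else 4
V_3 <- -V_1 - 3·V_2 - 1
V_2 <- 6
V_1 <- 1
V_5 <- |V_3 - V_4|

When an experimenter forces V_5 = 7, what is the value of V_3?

do(V_5=7) replaces the equation V_5 <- |V_3 - V_4| with the constant V_5 = 7.
V_3 is not downstream of the intervention, so its value is determined by the original equations.
V_3 = -V_1 - 3·V_2 - 1  [with V_1=1, V_2=6]  = -20

-20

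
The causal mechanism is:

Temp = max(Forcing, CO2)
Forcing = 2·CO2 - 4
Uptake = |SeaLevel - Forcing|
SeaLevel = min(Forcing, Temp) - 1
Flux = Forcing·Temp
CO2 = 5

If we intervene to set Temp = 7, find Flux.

do(Temp=7) replaces the equation Temp = max(Forcing, CO2) with the constant Temp = 7.
Forcing = 2·CO2 - 4  [with CO2=5]  = 6
Flux = Forcing·Temp  [with Forcing=6, Temp=7]  = 42

42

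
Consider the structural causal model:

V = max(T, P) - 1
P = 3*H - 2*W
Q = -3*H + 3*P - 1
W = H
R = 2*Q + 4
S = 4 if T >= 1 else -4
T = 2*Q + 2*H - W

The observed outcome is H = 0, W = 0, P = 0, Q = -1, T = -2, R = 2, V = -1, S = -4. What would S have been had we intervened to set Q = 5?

do(Q=5) replaces the equation Q = -3*H + 3*P - 1 with the constant Q = 5.
W = H  [with H=0]  = 0
T = 2*Q + 2*H - W  [with Q=5, H=0, W=0]  = 10
S = 4 if T >= 1 else -4  [with T=10]  = 4

4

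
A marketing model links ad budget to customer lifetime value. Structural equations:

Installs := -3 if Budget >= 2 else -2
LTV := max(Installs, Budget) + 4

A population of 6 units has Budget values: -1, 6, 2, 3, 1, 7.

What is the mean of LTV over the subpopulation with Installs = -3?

E[LTV|Installs=-3] averages over only the 4 units with Installs=-3 (Budget = 6, 2, 3, 7): LTV = 10, 6, 7, 11, mean 8.5.

8.5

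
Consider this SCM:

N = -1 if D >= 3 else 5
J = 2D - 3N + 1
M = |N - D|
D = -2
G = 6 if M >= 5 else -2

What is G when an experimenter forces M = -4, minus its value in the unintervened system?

-8

do(M=-4) replaces the equation M = |N - D| with the constant M = -4.
G = 6 if M >= 5 else -2  [with M=-4]  = -2
Without intervention: N = -1 if D >= 3 else 5  [with D=-2]  = 5; M = |N - D|  [with N=5, D=-2]  = 7; G = 6 if M >= 5 else -2  [with M=7]  = 6.
Change = -2 − 6 = -8.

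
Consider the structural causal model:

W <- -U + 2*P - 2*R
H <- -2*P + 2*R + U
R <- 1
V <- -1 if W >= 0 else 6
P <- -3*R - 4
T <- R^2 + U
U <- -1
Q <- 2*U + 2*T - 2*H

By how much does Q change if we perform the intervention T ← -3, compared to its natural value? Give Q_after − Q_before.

-6

Under do(T=-3), the mechanism T <- R^2 + U is discarded; T is fixed at -3.
P = -3*R - 4  [with R=1]  = -7
H = -2*P + 2*R + U  [with P=-7, R=1, U=-1]  = 15
Q = 2*U + 2*T - 2*H  [with U=-1, T=-3, H=15]  = -38
Without intervention: P = -3*R - 4  [with R=1]  = -7; T = R^2 + U  [with R=1, U=-1]  = 0; H = -2*P + 2*R + U  [with P=-7, R=1, U=-1]  = 15; Q = 2*U + 2*T - 2*H  [with U=-1, T=0, H=15]  = -32.
Change = -38 − (-32) = -6.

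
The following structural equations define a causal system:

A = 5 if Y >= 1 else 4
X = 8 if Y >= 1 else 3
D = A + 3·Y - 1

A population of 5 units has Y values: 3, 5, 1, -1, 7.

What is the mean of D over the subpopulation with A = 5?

16

E[D|A=5] averages over only the 4 units with A=5 (Y = 3, 5, 1, 7): D = 13, 19, 7, 25, mean 16.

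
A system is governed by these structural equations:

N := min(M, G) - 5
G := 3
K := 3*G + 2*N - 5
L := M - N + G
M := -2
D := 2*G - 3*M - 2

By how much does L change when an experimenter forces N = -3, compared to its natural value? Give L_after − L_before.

-4

Intervening sets N = -3 and removes its equation (N := min(M, G) - 5).
L = M - N + G  [with M=-2, N=-3, G=3]  = 4
Without intervention: N = min(M, G) - 5  [with M=-2, G=3]  = -7; L = M - N + G  [with M=-2, N=-7, G=3]  = 8.
Change = 4 − 8 = -4.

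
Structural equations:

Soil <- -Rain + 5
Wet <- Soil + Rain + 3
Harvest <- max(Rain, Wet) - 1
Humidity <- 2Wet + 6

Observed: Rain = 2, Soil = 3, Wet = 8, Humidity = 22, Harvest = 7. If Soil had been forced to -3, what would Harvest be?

do(Soil=-3) replaces the equation Soil <- -Rain + 5 with the constant Soil = -3.
Wet = Soil + Rain + 3  [with Soil=-3, Rain=2]  = 2
Harvest = max(Rain, Wet) - 1  [with Rain=2, Wet=2]  = 1

1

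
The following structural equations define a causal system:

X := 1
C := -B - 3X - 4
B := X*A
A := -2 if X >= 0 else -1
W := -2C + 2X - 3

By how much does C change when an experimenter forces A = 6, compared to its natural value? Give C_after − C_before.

-8

Under do(A=6), the mechanism A := -2 if X >= 0 else -1 is discarded; A is fixed at 6.
B = X*A  [with X=1, A=6]  = 6
C = -B - 3X - 4  [with B=6, X=1]  = -13
Without intervention: A = -2 if X >= 0 else -1  [with X=1]  = -2; B = X*A  [with X=1, A=-2]  = -2; C = -B - 3X - 4  [with B=-2, X=1]  = -5.
Change = -13 − (-5) = -8.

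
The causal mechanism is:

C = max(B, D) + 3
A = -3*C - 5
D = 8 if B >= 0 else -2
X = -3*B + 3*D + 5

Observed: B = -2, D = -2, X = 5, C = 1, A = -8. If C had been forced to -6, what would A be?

Intervening sets C = -6 and removes its equation (C = max(B, D) + 3).
A = -3*C - 5  [with C=-6]  = 13

13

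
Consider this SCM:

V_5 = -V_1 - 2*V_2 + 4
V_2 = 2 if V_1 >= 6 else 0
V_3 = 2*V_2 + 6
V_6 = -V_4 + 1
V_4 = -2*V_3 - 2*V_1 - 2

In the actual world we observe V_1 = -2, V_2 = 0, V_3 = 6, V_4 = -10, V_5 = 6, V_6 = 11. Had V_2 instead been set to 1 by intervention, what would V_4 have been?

-14

Under do(V_2=1), the mechanism V_2 = 2 if V_1 >= 6 else 0 is discarded; V_2 is fixed at 1.
V_3 = 2*V_2 + 6  [with V_2=1]  = 8
V_4 = -2*V_3 - 2*V_1 - 2  [with V_3=8, V_1=-2]  = -14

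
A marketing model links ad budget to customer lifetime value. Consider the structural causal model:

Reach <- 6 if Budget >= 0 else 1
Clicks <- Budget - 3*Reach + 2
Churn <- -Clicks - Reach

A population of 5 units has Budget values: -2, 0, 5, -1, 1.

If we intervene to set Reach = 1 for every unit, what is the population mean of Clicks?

-0.4

Under do(Reach=1), Reach's equation is replaced by Reach=1 for every unit. Per-unit Clicks: -3, -1, 4, -2, 0. Mean = -0.4.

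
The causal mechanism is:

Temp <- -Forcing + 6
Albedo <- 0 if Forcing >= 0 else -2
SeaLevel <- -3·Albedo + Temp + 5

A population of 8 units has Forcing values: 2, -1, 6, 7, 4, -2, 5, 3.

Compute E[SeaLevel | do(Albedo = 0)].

Under do(Albedo=0), Albedo's equation is replaced by Albedo=0 for every unit. Per-unit SeaLevel: 9, 12, 5, 4, 7, 13, 6, 8. Mean = 8.

8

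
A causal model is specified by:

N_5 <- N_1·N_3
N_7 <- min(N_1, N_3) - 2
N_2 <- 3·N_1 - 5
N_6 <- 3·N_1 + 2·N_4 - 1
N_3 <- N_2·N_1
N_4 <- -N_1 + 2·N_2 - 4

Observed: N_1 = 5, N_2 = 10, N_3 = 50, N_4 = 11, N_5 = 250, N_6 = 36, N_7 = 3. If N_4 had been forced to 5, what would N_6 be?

Under do(N_4=5), the mechanism N_4 <- -N_1 + 2·N_2 - 4 is discarded; N_4 is fixed at 5.
N_6 = 3·N_1 + 2·N_4 - 1  [with N_1=5, N_4=5]  = 24

24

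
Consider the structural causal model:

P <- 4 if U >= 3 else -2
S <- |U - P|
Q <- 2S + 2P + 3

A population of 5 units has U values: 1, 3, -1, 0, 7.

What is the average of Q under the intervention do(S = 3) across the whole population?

Under do(S=3), S's equation is replaced by S=3 for every unit. Per-unit Q: 5, 17, 5, 5, 17. Mean = 9.8.

9.8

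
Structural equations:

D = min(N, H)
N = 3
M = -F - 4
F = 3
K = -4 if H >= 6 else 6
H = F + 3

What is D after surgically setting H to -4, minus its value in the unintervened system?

-7

The intervention breaks the incoming arrows to H: H = F + 3 no longer applies, and H = -4.
D = min(N, H)  [with N=3, H=-4]  = -4
Without intervention: H = F + 3  [with F=3]  = 6; D = min(N, H)  [with N=3, H=6]  = 3.
Change = -4 − 3 = -7.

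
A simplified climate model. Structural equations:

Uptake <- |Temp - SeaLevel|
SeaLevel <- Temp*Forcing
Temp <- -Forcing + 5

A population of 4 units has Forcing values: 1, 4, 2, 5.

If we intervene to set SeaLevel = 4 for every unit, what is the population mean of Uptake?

Under do(SeaLevel=4), SeaLevel's equation is replaced by SeaLevel=4 for every unit. Per-unit Uptake: 0, 3, 1, 4. Mean = 2.

2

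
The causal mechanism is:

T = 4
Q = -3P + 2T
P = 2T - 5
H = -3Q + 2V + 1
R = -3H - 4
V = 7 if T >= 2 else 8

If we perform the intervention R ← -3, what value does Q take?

do(R=-3) replaces the equation R = -3H - 4 with the constant R = -3.
No directed path runs from R to Q, so Q keeps its natural value.
P = 2T - 5  [with T=4]  = 3
Q = -3P + 2T  [with P=3, T=4]  = -1

-1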